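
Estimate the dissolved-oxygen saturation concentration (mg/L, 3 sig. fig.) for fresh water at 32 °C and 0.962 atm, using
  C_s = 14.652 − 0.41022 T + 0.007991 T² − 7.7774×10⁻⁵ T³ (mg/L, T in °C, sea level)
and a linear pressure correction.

C_s ≈ 6.89 mg/L

At sea level: C_s = 14.652 − 0.41022×32 + 0.007991×32² − 7.7774×10⁻⁵×32³ = 7.159 mg/L.
Pressure correction: C_s' = 7.159 × 0.962 = 6.887 mg/L.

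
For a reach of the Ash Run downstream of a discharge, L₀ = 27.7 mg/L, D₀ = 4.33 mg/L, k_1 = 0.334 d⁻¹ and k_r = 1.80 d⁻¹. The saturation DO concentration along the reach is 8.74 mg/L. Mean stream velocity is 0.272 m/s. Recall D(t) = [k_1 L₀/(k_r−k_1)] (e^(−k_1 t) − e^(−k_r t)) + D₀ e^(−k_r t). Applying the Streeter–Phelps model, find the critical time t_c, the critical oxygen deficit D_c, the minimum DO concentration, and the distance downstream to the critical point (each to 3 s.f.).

With k_r/k_1 = 5.389 and 1 − D₀(k_r−k_1)/(k_1 L₀) = 0.3139,
t_c = ln(5.389 × 0.3139) / (1.80 − 0.334) = ln(1.692) / 1.466 = 0.5257/1.466 = 0.3586 d.
D_c = (k_1/k_r) L₀ e^(−k_1 t_c) = (0.334/1.80) × 27.7 × e^(−0.334×0.3586) = 0.1856 × 27.7 × 0.8871 = 4.560 mg/L.
Minimum DO = C_s − D_c = 8.74 − 4.560 = 4.180 mg/L.
x_c = v t_c = 0.272 m/s × 0.3586 d × 86400 s/d = 8427 m ≈ 8.43 km.

t_c ≈ 0.359 d; D_c ≈ 4.56 mg/L; min DO ≈ 4.18 mg/L; x_c ≈ 8.43 km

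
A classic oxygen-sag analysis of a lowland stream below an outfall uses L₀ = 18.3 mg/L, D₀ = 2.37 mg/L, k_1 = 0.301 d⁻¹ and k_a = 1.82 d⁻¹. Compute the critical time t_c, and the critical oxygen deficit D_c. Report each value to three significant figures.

t_c = [1/(k_a−k_1)] ln[(k_a/k_1)(1 − D₀(k_a−k_1)/(k_1 L₀))]
= [1/(1.82−0.301)] ln[(1.82/0.301)(1 − 2.37×1.519/(0.301×18.3))]
= (1/1.519) ln[6.047 × 0.3464] = 0.6583 × ln(2.095) = 0.6583 × 0.7394 = 0.4868 d.
D_c = (k_1/k_a) L₀ e^(−k_1 t_c) = (0.301/1.82) × 18.3 × e^(−0.301×0.4868) = 0.1654 × 18.3 × 0.8637 = 2.614 mg/L.

t_c ≈ 0.487 d; D_c ≈ 2.61 mg/L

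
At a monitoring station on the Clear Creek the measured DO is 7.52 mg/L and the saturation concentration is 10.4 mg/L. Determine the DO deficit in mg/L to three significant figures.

D ≈ 2.88 mg/L

D = C_s − C = 10.4 − 7.52 = 2.88 mg/L.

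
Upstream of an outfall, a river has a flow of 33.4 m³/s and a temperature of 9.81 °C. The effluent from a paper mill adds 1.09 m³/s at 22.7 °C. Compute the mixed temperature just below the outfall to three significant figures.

Flow-weighted mixing: C = (Q_r C_r + Q_w C_w)/(Q_r + Q_w)
= (33.4×9.81 + 1.09×22.7)/(33.4 + 1.09) = 352.4/34.49 = 10.22 °C.

10.2 °C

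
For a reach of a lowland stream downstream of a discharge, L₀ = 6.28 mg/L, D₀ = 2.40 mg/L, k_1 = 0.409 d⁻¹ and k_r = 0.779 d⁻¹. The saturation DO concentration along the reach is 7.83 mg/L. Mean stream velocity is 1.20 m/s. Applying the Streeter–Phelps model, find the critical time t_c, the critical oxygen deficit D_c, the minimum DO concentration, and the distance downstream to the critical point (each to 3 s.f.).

t_c ≈ 0.595 d; D_c ≈ 2.59 mg/L; min DO ≈ 5.24 mg/L; x_c ≈ 61.7 km

At the critical point dD/dt = 0, so k_1 L₀ e^(−k_1 t) = k_r D. Substituting D(t) from the Streeter–Phelps equation and solving for t gives
t_c = ln[(k_r/k_1)(1 − D₀(k_r−k_1)/(k_1 L₀))] / (k_r−k_1).
Here k_r−k_1 = 0.3700 d⁻¹ and 1 − D₀(k_r−k_1)/(k_1 L₀) = 1 − 2.40×0.3700/(0.409×6.28) = 0.6543, so
t_c = ln(1.905 × 0.6543) / 0.3700 = 0.2201 / 0.3700 = 0.5948 d.
D_c = (k_1/k_r) L₀ e^(−k_1 t_c) = (0.409/0.779) × 6.28 × e^(−0.409×0.5948) = 0.5250 × 6.28 × 0.7841 = 2.585 mg/L.
Minimum DO = C_s − D_c = 7.83 − 2.585 = 5.245 mg/L.
x_c = v t_c = 1.20 m/s × 0.5948 d × 86400 s/d = 61670 m ≈ 61.7 km.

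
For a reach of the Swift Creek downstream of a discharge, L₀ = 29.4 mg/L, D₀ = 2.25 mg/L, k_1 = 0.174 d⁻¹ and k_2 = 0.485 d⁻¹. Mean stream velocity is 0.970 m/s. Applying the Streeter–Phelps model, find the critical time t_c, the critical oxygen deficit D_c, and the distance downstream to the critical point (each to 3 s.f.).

With k_2/k_1 = 2.787 and 1 − D₀(k_2−k_1)/(k_1 L₀) = 0.8632,
t_c = ln(2.787 × 0.8632) / (0.485 − 0.174) = ln(2.406) / 0.3110 = 0.8780/0.3110 = 2.823 d.
L(t_c) = L₀ e^(−k_1 t_c) = 29.4 × 0.6119 = 17.99 mg/L, and at the critical point k_2 D_c = k_1 L, so D_c = (0.174/0.485) × 17.99 = 6.454 mg/L.
x_c = v t_c = 0.970 m/s × 2.823 d × 86400 s/d = 236600 m ≈ 237 km.

t_c ≈ 2.82 d; D_c ≈ 6.45 mg/L; x_c ≈ 237 km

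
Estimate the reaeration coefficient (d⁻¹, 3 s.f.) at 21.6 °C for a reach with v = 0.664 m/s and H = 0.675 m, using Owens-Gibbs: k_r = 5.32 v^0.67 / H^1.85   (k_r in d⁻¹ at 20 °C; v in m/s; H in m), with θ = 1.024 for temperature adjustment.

k_r ≈ 8.69 d⁻¹

k_r(20) = 5.32 × 0.664^0.67 / 0.675^1.85 = 5.32 × 0.7601 / 0.4833 = 8.367 d⁻¹.
k_r(21.6) = 8.367 × 1.024^(21.6−20) = 8.367 × 1.039 = 8.690 d⁻¹.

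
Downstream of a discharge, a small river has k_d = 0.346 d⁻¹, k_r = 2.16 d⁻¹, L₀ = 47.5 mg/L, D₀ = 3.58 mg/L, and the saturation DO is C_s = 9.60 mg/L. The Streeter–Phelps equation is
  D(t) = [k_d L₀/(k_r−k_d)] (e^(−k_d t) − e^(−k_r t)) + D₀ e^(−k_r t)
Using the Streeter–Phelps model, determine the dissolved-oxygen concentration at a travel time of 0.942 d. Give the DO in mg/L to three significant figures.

k_d L₀/(k_r−k_d) = 0.346×47.5/(2.16−0.346) = 16.43/1.814 = 9.060 mg/L.
e^(−k_d t) = e^(−0.346×0.9420) = 0.7219; e^(−k_r t) = e^(−2.16×0.9420) = 0.1307.
D = 9.060 × (0.7219 − 0.1307) + 3.58 × 0.1307 = 5.356 + 0.4680 = 5.824 mg/L.
DO = C_s − D = 9.60 − 5.824 = 3.776 mg/L.

DO ≈ 3.78 mg/L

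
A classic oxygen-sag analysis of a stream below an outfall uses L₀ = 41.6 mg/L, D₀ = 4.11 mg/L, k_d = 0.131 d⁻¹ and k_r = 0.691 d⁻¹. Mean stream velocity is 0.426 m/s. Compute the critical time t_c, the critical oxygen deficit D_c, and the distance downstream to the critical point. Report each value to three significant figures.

t_c ≈ 1.99 d; D_c ≈ 6.08 mg/L; x_c ≈ 73.2 km

t_c = [1/(k_r−k_d)] ln[(k_r/k_d)(1 − D₀(k_r−k_d)/(k_d L₀))]
= [1/(0.691−0.131)] ln[(0.691/0.131)(1 − 4.11×0.5600/(0.131×41.6))]
= (1/0.5600) ln[5.275 × 0.5777] = 1.786 × ln(3.047) = 1.786 × 1.114 = 1.990 d.
D_c = (k_d/k_r) L₀ e^(−k_d t_c) = (0.131/0.691) × 41.6 × e^(−0.131×1.990) = 0.1896 × 41.6 × 0.7706 = 6.077 mg/L.
x_c = v t_c = 0.426 m/s × 1.990 d × 86400 s/d = 73230 m ≈ 73.2 km.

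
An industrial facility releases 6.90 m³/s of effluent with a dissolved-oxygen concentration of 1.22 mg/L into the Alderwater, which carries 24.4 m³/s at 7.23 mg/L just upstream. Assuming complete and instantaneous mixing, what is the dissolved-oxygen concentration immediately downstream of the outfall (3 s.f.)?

5.91 mg/L

Flow-weighted mixing: C = (Q_r C_r + Q_w C_w)/(Q_r + Q_w)
= (24.4×7.23 + 6.90×1.22)/(24.4 + 6.90) = 184.8/31.30 = 5.905 mg/L.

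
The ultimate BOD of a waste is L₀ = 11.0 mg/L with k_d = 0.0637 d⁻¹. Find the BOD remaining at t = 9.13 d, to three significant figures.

L_t = L₀ e^(−k_d t) = 11.0 × e^(−0.0637×9.13) = 11.0 × 0.5590 = 6.149 mg/L.

L ≈ 6.15 mg/L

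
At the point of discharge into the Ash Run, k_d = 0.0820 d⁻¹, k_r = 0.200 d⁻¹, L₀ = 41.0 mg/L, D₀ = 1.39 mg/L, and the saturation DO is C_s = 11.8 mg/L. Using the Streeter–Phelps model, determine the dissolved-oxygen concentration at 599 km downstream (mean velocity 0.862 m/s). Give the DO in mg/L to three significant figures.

Travel time t = x/v = 599 km / (0.862 m/s) = 599000 m / 0.862 m/s = 694900 s = 8.043 d.
k_d L₀/(k_r−k_d) = 0.0820×41.0/(0.200−0.0820) = 3.362/0.1180 = 28.49 mg/L.
e^(−k_d t) = e^(−0.0820×8.043) = 0.5171; e^(−k_r t) = e^(−0.200×8.043) = 0.2002.
D = 28.49 × (0.5171 − 0.2002) + 1.39 × 0.2002 = 9.030 + 0.2782 = 9.308 mg/L.
DO = C_s − D = 11.8 − 9.308 = 2.492 mg/L.

DO ≈ 2.49 mg/L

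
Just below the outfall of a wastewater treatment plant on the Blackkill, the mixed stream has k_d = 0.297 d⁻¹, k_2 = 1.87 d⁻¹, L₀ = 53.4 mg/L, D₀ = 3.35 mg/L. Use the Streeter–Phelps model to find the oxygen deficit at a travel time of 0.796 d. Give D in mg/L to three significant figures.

D ≈ 6.44 mg/L

k_d L₀/(k_2−k_d) = 0.297×53.4/(1.87−0.297) = 15.86/1.573 = 10.08 mg/L.
e^(−k_d t) = e^(−0.297×0.7960) = 0.7895; e^(−k_2 t) = e^(−1.87×0.7960) = 0.2257.
D = 10.08 × (0.7895 − 0.2257) + 3.35 × 0.2257 = 5.684 + 0.7561 = 6.440 mg/L.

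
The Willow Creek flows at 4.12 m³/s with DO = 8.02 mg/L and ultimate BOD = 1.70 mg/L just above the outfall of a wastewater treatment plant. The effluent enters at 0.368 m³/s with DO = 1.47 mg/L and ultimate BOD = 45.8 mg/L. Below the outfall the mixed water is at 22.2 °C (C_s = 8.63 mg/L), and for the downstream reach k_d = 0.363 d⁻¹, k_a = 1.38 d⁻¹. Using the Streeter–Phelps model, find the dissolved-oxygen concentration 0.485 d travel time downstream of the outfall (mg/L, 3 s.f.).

DO ≈ 7.42 mg/L

Mixed DO = (4.12×8.02 + 0.368×1.47)/(4.12+0.368) = 33.58/4.488 = 7.483 mg/L.
Mixed L₀ = (4.12×1.70 + 0.368×45.8)/(4.488) = 23.86/4.488 = 5.316 mg/L.
Initial deficit D₀ = C_s − DO₀ = 8.63 − 7.483 = 1.147 mg/L.
D(0.485) = [0.363×5.316/(1.38−0.363)](e^(−0.363×0.485) − e^(−1.38×0.485)) + 1.147 e^(−1.38×0.485)
= 1.897 × (0.8386 − 0.5121) + 1.147 × 0.5121 = 1.207 mg/L.
DO = 8.63 − 1.207 = 7.423 mg/L.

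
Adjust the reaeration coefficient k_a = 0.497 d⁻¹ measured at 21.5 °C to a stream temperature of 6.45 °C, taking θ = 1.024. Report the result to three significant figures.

k_a ≈ 0.348 d⁻¹

k_a(T₂) = k_a(T₁) · θ^(T₂−T₁) = 0.497 × 1.024^(6.45−21.5)
= 0.497 × 1.024^-15.1 = 0.497 × 0.6998 = 0.3478 d⁻¹.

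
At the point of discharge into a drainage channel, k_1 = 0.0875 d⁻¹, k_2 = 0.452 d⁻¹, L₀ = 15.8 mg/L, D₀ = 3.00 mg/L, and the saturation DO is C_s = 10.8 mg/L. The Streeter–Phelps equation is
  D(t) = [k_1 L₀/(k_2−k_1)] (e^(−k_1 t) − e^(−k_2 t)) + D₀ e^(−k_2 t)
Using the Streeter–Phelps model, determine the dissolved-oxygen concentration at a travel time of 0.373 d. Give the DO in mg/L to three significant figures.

DO ≈ 7.80 mg/L

k_1 L₀/(k_2−k_1) = 0.0875×15.8/(0.452−0.0875) = 1.383/0.3645 = 3.793 mg/L.
e^(−k_1 t) = e^(−0.0875×0.3730) = 0.9679; e^(−k_2 t) = e^(−0.452×0.3730) = 0.8449.
D = 3.793 × (0.9679 − 0.8449) + 3.00 × 0.8449 = 0.4667 + 2.535 = 3.001 mg/L.
DO = C_s − D = 10.8 − 3.001 = 7.799 mg/L.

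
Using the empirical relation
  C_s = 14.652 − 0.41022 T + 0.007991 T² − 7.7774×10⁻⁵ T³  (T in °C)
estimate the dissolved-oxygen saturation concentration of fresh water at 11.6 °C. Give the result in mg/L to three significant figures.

C_s ≈ 10.8 mg/L

C_s = 14.652 − 0.41022×11.6 + 0.007991×11.6² − 7.7774×10⁻⁵×11.6³ = 10.85 mg/L.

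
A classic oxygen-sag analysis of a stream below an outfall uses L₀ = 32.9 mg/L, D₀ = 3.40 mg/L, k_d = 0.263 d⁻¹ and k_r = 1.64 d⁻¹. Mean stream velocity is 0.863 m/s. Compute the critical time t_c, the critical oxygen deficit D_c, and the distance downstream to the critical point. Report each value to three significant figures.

At the critical point dD/dt = 0, so k_d L₀ e^(−k_d t) = k_r D. Substituting D(t) from the Streeter–Phelps equation and solving for t gives
t_c = ln[(k_r/k_d)(1 − D₀(k_r−k_d)/(k_d L₀))] / (k_r−k_d).
Here k_r−k_d = 1.377 d⁻¹ and 1 − D₀(k_r−k_d)/(k_d L₀) = 1 − 3.40×1.377/(0.263×32.9) = 0.4589, so
t_c = ln(6.236 × 0.4589) / 1.377 = 1.051 / 1.377 = 0.7636 d.
D_c = (k_d/k_r) L₀ e^(−k_d t_c) = (0.263/1.64) × 32.9 × e^(−0.263×0.7636) = 0.1604 × 32.9 × 0.8181 = 4.316 mg/L.
x_c = v t_c = 0.863 m/s × 0.7636 d × 86400 s/d = 56930 m ≈ 56.9 km.

t_c ≈ 0.764 d; D_c ≈ 4.32 mg/L; x_c ≈ 56.9 km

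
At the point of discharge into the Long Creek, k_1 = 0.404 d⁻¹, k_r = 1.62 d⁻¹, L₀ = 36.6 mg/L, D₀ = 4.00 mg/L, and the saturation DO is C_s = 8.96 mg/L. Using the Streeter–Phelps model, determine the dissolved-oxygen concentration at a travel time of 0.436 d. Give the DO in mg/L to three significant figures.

DO ≈ 2.79 mg/L

k_1 L₀/(k_r−k_1) = 0.404×36.6/(1.62−0.404) = 14.79/1.216 = 12.16 mg/L.
e^(−k_1 t) = e^(−0.404×0.4360) = 0.8385; e^(−k_r t) = e^(−1.62×0.4360) = 0.4935.
D = 12.16 × (0.8385 − 0.4935) + 4.00 × 0.4935 = 4.196 + 1.974 = 6.169 mg/L.
DO = C_s − D = 8.96 − 6.169 = 2.791 mg/L.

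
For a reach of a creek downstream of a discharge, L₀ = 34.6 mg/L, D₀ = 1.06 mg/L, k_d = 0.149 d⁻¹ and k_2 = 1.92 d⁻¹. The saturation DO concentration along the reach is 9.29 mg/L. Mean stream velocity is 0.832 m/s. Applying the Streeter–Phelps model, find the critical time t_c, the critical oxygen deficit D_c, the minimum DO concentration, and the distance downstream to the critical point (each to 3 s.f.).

t_c ≈ 1.19 d; D_c ≈ 2.25 mg/L; min DO ≈ 7.04 mg/L; x_c ≈ 85.4 km

At the critical point dD/dt = 0, so k_d L₀ e^(−k_d t) = k_2 D. Substituting D(t) from the Streeter–Phelps equation and solving for t gives
t_c = ln[(k_2/k_d)(1 − D₀(k_2−k_d)/(k_d L₀))] / (k_2−k_d).
Here k_2−k_d = 1.771 d⁻¹ and 1 − D₀(k_2−k_d)/(k_d L₀) = 1 − 1.06×1.771/(0.149×34.6) = 0.6359, so
t_c = ln(12.89 × 0.6359) / 1.771 = 2.103 / 1.771 = 1.188 d.
L(t_c) = L₀ e^(−k_d t_c) = 34.6 × 0.8378 = 28.99 mg/L, and at the critical point k_2 D_c = k_d L, so D_c = (0.149/1.92) × 28.99 = 2.250 mg/L.
Minimum DO = C_s − D_c = 9.29 − 2.250 = 7.040 mg/L.
x_c = v t_c = 0.832 m/s × 1.188 d × 86400 s/d = 85380 m ≈ 85.4 km.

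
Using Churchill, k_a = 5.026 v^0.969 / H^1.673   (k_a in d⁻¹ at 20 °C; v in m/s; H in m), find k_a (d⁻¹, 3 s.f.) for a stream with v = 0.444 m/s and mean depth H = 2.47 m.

k_a = 5.026 × 0.444^0.969 / 2.47^1.673 = 5.026 × 0.4553 / 4.539 = 0.5041 d⁻¹.

k_a ≈ 0.504 d⁻¹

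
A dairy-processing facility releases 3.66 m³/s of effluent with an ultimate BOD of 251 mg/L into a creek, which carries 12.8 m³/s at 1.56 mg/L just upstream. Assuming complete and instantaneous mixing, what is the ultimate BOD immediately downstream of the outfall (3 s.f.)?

57.0 mg/L

Flow-weighted mixing: C = (Q_r C_r + Q_w C_w)/(Q_r + Q_w)
= (12.8×1.56 + 3.66×251)/(12.8 + 3.66) = 938.6/16.46 = 57.02 mg/L.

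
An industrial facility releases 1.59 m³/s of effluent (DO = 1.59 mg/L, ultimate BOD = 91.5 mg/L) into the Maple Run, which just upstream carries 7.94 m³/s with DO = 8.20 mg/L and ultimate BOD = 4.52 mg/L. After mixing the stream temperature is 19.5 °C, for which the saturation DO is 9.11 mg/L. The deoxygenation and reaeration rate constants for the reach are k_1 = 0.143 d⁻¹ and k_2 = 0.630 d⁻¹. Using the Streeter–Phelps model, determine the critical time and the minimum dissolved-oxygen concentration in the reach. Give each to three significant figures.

Mixed DO = (7.94×8.20 + 1.59×1.59)/(7.94+1.59) = 67.64/9.530 = 7.097 mg/L.
Mixed L₀ = (7.94×4.52 + 1.59×91.5)/(9.530) = 181.4/9.530 = 19.03 mg/L.
Initial deficit D₀ = C_s − DO₀ = 9.11 − 7.097 = 2.013 mg/L.
t_c = (1/0.4870) ln[(0.630/0.143)(1 − 2.013×0.4870/(0.143×19.03))] = 2.053 × ln(2.819) = 2.128 d.
D_c = (0.143/0.630) × 19.03 × e^(−0.143×2.128) = 0.2270 × 19.03 × 0.7376 = 3.187 mg/L.
Minimum DO = 9.11 − 3.187 = 5.923 mg/L.

t_c ≈ 2.13 d; minimum DO ≈ 5.92 mg/L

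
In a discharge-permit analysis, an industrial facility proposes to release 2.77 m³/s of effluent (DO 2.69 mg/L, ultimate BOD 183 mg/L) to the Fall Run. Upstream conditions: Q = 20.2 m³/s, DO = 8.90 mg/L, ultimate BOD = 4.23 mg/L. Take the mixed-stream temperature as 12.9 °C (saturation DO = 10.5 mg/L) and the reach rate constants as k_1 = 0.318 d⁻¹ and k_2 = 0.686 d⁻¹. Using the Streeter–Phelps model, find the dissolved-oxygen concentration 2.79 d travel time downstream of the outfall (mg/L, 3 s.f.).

Mixed DO = (20.2×8.90 + 2.77×2.69)/(20.2+2.77) = 187.2/22.97 = 8.151 mg/L.
Mixed L₀ = (20.2×4.23 + 2.77×183)/(22.97) = 592.4/22.97 = 25.79 mg/L.
Initial deficit D₀ = C_s − DO₀ = 10.5 − 8.151 = 2.349 mg/L.
D(2.79) = [0.318×25.79/(0.686−0.318)](e^(−0.318×2.79) − e^(−0.686×2.79)) + 2.349 e^(−0.686×2.79)
= 22.28 × (0.4118 − 0.1475) + 2.349 × 0.1475 = 6.236 mg/L.
DO = 10.5 − 6.236 = 4.264 mg/L.

DO ≈ 4.26 mg/L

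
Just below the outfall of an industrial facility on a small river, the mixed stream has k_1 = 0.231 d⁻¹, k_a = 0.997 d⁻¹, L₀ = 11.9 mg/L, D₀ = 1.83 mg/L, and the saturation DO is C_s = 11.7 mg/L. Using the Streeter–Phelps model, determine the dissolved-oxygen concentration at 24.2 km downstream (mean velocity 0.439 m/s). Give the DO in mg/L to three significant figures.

Travel time t = x/v = 24.2 km / (0.439 m/s) = 24200 m / 0.439 m/s = 55130 s = 0.6380 d.
k_1 L₀/(k_a−k_1) = 0.231×11.9/(0.997−0.231) = 2.749/0.7660 = 3.589 mg/L.
e^(−k_1 t) = e^(−0.231×0.6380) = 0.8630; e^(−k_a t) = e^(−0.997×0.6380) = 0.5293.
D = 3.589 × (0.8630 − 0.5293) + 1.83 × 0.5293 = 1.197 + 0.9687 = 2.166 mg/L.
DO = C_s − D = 11.7 − 2.166 = 9.534 mg/L.

DO ≈ 9.53 mg/L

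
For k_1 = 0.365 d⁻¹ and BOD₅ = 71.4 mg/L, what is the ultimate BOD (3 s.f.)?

L₀ ≈ 85.1 mg/L

BOD₅ = L₀(1 − e^(−5k_1)) ⇒ L₀ = BOD₅ / (1 − e^(−5×0.365))
= 71.4 / (1 − 0.1612) = 71.4 / 0.8388 = 85.12 mg/L.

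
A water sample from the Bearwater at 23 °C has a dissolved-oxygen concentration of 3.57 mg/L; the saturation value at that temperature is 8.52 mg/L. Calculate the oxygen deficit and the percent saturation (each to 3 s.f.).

D = C_s − C = 8.52 − 3.57 = 4.95 mg/L.
% saturation = 3.57/8.52 × 100 = 41.9 %.

D ≈ 4.95 mg/L; 41.9 % saturation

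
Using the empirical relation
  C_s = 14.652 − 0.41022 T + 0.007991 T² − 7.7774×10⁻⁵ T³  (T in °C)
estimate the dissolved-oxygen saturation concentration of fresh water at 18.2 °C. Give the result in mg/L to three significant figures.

C_s ≈ 9.36 mg/L

C_s = 14.652 − 0.41022×18.2 + 0.007991×18.2² − 7.7774×10⁻⁵×18.2³ = 9.364 mg/L.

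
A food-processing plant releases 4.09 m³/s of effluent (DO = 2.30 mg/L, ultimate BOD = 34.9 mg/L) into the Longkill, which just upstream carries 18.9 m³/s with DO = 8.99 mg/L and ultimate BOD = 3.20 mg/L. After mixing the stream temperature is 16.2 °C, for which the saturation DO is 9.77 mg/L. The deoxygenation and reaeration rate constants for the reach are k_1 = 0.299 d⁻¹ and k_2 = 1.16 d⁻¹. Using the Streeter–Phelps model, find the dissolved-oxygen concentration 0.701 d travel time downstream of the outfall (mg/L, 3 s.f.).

Mixed DO = (18.9×8.99 + 4.09×2.30)/(18.9+4.09) = 179.3/22.99 = 7.800 mg/L.
Mixed L₀ = (18.9×3.20 + 4.09×34.9)/(22.99) = 203.2/22.99 = 8.840 mg/L.
Initial deficit D₀ = C_s − DO₀ = 9.77 − 7.800 = 1.970 mg/L.
D(0.701) = [0.299×8.840/(1.16−0.299)](e^(−0.299×0.701) − e^(−1.16×0.701)) + 1.970 e^(−1.16×0.701)
= 3.070 × (0.8109 − 0.4435) + 1.970 × 0.4435 = 2.002 mg/L.
DO = 9.77 − 2.002 = 7.768 mg/L.

DO ≈ 7.77 mg/L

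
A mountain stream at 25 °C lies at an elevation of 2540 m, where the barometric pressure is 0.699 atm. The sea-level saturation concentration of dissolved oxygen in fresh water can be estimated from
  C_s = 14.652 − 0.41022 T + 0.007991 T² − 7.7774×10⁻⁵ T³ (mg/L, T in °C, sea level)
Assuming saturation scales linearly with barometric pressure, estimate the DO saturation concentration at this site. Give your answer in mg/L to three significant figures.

At sea level: C_s = 14.652 − 0.41022×25 + 0.007991×25² − 7.7774×10⁻⁵×25³ = 8.176 mg/L.
Pressure correction: C_s' = 8.176 × 0.699 = 5.715 mg/L.

C_s ≈ 5.71 mg/L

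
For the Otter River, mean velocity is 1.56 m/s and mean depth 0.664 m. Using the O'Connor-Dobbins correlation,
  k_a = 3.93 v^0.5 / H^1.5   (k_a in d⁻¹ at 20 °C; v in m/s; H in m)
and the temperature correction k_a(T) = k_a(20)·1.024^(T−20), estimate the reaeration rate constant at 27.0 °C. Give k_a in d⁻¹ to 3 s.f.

k_a(20) = 3.93 × 1.56^0.5 / 0.664^1.5 = 3.93 × 1.249 / 0.5411 = 9.072 d⁻¹.
k_a(27.0) = 9.072 × 1.024^(27.0−20) = 9.072 × 1.181 = 10.71 d⁻¹.

k_a ≈ 10.7 d⁻¹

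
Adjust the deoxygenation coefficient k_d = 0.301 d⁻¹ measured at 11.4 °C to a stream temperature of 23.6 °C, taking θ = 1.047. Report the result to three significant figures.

k_d(T₂) = k_d(T₁) · θ^(T₂−T₁) = 0.301 × 1.047^(23.6−11.4)
= 0.301 × 1.047^12.2 = 0.301 × 1.751 = 0.5271 d⁻¹.

k_d ≈ 0.527 d⁻¹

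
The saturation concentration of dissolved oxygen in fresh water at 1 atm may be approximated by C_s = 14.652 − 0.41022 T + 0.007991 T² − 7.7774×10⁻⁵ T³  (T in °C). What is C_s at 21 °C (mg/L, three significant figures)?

C_s ≈ 8.84 mg/L

C_s = 14.652 − 0.41022×21 + 0.007991×21² − 7.7774×10⁻⁵×21³ = 8.841 mg/L.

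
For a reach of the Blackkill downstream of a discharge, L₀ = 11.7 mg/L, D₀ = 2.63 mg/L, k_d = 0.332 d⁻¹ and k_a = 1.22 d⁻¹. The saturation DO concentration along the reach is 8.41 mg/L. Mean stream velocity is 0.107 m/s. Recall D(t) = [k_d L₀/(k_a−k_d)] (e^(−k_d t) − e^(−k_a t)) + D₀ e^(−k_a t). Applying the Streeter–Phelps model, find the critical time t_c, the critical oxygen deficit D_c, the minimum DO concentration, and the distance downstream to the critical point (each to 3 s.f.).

t_c ≈ 0.430 d; D_c ≈ 2.76 mg/L; min DO ≈ 5.65 mg/L; x_c ≈ 3.98 km

At the critical point dD/dt = 0, so k_d L₀ e^(−k_d t) = k_a D. Substituting D(t) from the Streeter–Phelps equation and solving for t gives
t_c = ln[(k_a/k_d)(1 − D₀(k_a−k_d)/(k_d L₀))] / (k_a−k_d).
Here k_a−k_d = 0.8880 d⁻¹ and 1 − D₀(k_a−k_d)/(k_d L₀) = 1 − 2.63×0.8880/(0.332×11.7) = 0.3988, so
t_c = ln(3.675 × 0.3988) / 0.8880 = 0.3821 / 0.8880 = 0.4303 d.
D_c = (k_d/k_a) L₀ e^(−k_d t_c) = (0.332/1.22) × 11.7 × e^(−0.332×0.4303) = 0.2721 × 11.7 × 0.8669 = 2.760 mg/L.
Minimum DO = C_s − D_c = 8.41 − 2.760 = 5.650 mg/L.
x_c = v t_c = 0.107 m/s × 0.4303 d × 86400 s/d = 3978 m ≈ 3.98 km.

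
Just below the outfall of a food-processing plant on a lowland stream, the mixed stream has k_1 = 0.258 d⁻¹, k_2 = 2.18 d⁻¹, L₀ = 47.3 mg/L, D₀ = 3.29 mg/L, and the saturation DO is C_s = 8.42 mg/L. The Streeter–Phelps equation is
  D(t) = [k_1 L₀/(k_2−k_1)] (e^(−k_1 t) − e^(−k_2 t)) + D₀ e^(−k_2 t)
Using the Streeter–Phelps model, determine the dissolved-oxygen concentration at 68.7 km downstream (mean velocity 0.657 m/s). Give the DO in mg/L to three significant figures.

Travel time t = x/v = 68.7 km / (0.657 m/s) = 68700 m / 0.657 m/s = 104600 s = 1.210 d.
k_1 L₀/(k_2−k_1) = 0.258×47.3/(2.18−0.258) = 12.20/1.922 = 6.349 mg/L.
e^(−k_1 t) = e^(−0.258×1.210) = 0.7318; e^(−k_2 t) = e^(−2.18×1.210) = 0.07148.
D = 6.349 × (0.7318 − 0.07148) + 3.29 × 0.07148 = 4.193 + 0.2352 = 4.428 mg/L.
DO = C_s − D = 8.42 − 4.428 = 3.992 mg/L.

DO ≈ 3.99 mg/L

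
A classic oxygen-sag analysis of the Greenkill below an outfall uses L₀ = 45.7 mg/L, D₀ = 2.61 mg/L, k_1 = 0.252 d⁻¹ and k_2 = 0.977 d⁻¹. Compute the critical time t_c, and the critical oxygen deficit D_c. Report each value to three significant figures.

t_c ≈ 1.62 d; D_c ≈ 7.83 mg/L

t_c = [1/(k_2−k_1)] ln[(k_2/k_1)(1 − D₀(k_2−k_1)/(k_1 L₀))]
= [1/(0.977−0.252)] ln[(0.977/0.252)(1 − 2.61×0.7250/(0.252×45.7))]
= (1/0.7250) ln[3.877 × 0.8357] = 1.379 × ln(3.240) = 1.379 × 1.176 = 1.621 d.
D_c = (k_1/k_2) L₀ e^(−k_1 t_c) = (0.252/0.977) × 45.7 × e^(−0.252×1.621) = 0.2579 × 45.7 × 0.6646 = 7.834 mg/L.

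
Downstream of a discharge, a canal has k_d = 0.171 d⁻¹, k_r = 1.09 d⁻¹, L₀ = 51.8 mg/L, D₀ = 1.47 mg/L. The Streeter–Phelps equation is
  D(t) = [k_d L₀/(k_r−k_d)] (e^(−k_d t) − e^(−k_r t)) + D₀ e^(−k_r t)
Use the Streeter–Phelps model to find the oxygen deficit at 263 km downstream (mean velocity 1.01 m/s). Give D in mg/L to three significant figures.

D ≈ 5.45 mg/L

Travel time t = x/v = 263 km / (1.01 m/s) = 263000 m / 1.01 m/s = 260400 s = 3.014 d.
k_d L₀/(k_r−k_d) = 0.171×51.8/(1.09−0.171) = 8.858/0.9190 = 9.639 mg/L.
e^(−k_d t) = e^(−0.171×3.014) = 0.5973; e^(−k_r t) = e^(−1.09×3.014) = 0.03744.
D = 9.639 × (0.5973 − 0.03744) + 1.47 × 0.03744 = 5.396 + 0.05503 = 5.451 mg/L.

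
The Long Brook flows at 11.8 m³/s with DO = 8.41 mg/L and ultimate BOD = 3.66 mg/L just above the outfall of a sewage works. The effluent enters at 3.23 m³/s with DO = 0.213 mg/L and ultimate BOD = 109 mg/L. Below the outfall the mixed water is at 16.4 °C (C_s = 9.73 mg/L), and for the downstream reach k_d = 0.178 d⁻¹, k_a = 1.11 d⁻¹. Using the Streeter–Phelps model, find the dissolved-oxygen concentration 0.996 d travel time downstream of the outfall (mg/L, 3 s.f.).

Mixed DO = (11.8×8.41 + 3.23×0.213)/(11.8+3.23) = 99.93/15.03 = 6.648 mg/L.
Mixed L₀ = (11.8×3.66 + 3.23×109)/(15.03) = 395.3/15.03 = 26.30 mg/L.
Initial deficit D₀ = C_s − DO₀ = 9.73 − 6.648 = 3.082 mg/L.
D(0.996) = [0.178×26.30/(1.11−0.178)](e^(−0.178×0.996) − e^(−1.11×0.996)) + 3.082 e^(−1.11×0.996)
= 5.023 × (0.8375 − 0.3310) + 3.082 × 0.3310 = 3.564 mg/L.
DO = 9.73 − 3.564 = 6.166 mg/L.

DO ≈ 6.17 mg/L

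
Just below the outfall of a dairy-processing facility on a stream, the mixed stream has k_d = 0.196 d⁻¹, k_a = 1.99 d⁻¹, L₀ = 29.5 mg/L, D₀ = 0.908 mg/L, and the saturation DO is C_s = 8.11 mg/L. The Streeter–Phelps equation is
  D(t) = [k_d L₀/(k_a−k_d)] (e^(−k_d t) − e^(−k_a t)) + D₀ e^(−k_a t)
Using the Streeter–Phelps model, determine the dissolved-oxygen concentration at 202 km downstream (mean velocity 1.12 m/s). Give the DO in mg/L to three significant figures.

DO ≈ 6.01 mg/L

Travel time t = x/v = 202 km / (1.12 m/s) = 202000 m / 1.12 m/s = 180400 s = 2.087 d.
k_d L₀/(k_a−k_d) = 0.196×29.5/(1.99−0.196) = 5.782/1.794 = 3.223 mg/L.
e^(−k_d t) = e^(−0.196×2.087) = 0.6642; e^(−k_a t) = e^(−1.99×2.087) = 0.01570.
D = 3.223 × (0.6642 − 0.01570) + 0.908 × 0.01570 = 2.090 + 0.01426 = 2.104 mg/L.
DO = C_s − D = 8.11 − 2.104 = 6.006 mg/L.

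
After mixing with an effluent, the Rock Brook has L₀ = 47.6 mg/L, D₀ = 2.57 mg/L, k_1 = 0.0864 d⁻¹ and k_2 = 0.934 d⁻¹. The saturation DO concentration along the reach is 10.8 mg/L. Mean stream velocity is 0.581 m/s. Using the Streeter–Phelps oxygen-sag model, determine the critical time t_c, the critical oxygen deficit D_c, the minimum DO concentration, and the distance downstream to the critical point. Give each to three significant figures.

At the critical point dD/dt = 0, so k_1 L₀ e^(−k_1 t) = k_2 D. Substituting D(t) from the Streeter–Phelps equation and solving for t gives
t_c = ln[(k_2/k_1)(1 − D₀(k_2−k_1)/(k_1 L₀))] / (k_2−k_1).
Here k_2−k_1 = 0.8476 d⁻¹ and 1 − D₀(k_2−k_1)/(k_1 L₀) = 1 − 2.57×0.8476/(0.0864×47.6) = 0.4703, so
t_c = ln(10.81 × 0.4703) / 0.8476 = 1.626 / 0.8476 = 1.919 d.
D_c = (k_1/k_2) L₀ e^(−k_1 t_c) = (0.0864/0.934) × 47.6 × e^(−0.0864×1.919) = 0.09251 × 47.6 × 0.8472 = 3.731 mg/L.
Minimum DO = C_s − D_c = 10.8 − 3.731 = 7.069 mg/L.
x_c = v t_c = 0.581 m/s × 1.919 d × 86400 s/d = 96310 m ≈ 96.3 km.

t_c ≈ 1.92 d; D_c ≈ 3.73 mg/L; min DO ≈ 7.07 mg/L; x_c ≈ 96.3 km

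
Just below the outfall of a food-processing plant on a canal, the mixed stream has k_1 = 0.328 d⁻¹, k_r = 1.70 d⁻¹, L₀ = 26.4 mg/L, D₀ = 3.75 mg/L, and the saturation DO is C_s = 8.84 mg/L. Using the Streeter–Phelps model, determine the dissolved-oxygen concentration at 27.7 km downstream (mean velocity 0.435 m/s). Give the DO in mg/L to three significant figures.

Travel time t = x/v = 27.7 km / (0.435 m/s) = 27700 m / 0.435 m/s = 63680 s = 0.7370 d.
k_1 L₀/(k_r−k_1) = 0.328×26.4/(1.70−0.328) = 8.659/1.372 = 6.311 mg/L.
e^(−k_1 t) = e^(−0.328×0.7370) = 0.7853; e^(−k_r t) = e^(−1.70×0.7370) = 0.2857.
D = 6.311 × (0.7853 − 0.2857) + 3.75 × 0.2857 = 3.153 + 1.071 = 4.224 mg/L.
DO = C_s − D = 8.84 − 4.224 = 4.616 mg/L.

DO ≈ 4.62 mg/L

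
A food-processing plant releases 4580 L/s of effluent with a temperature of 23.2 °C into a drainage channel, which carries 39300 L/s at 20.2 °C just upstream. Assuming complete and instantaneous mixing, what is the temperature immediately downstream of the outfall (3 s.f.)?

Flow-weighted mixing: C = (Q_r C_r + Q_w C_w)/(Q_r + Q_w)
= (39300×20.2 + 4580×23.2)/(39300 + 4580) = 900100/43880 = 20.51 °C.

20.5 °C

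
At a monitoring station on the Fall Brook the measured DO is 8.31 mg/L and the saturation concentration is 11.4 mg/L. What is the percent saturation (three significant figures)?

% saturation = C/C_s × 100 = 8.31/11.4 × 100 = 72.9 %.

72.9 % saturation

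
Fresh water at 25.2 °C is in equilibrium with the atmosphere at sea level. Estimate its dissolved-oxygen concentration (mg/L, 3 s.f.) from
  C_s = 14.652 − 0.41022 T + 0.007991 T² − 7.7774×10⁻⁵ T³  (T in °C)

C_s = 14.652 − 0.41022×25.2 + 0.007991×25.2² − 7.7774×10⁻⁵×25.2³ = 8.144 mg/L.

C_s ≈ 8.14 mg/L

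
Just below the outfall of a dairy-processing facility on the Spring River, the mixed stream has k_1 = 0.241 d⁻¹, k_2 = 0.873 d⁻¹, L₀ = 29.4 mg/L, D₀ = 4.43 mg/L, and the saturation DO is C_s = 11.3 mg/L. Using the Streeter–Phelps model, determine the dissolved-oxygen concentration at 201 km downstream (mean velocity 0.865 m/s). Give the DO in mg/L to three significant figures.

Travel time t = x/v = 201 km / (0.865 m/s) = 201000 m / 0.865 m/s = 232400 s = 2.689 d.
k_1 L₀/(k_2−k_1) = 0.241×29.4/(0.873−0.241) = 7.085/0.6320 = 11.21 mg/L.
e^(−k_1 t) = e^(−0.241×2.689) = 0.5230; e^(−k_2 t) = e^(−0.873×2.689) = 0.09557.
D = 11.21 × (0.5230 − 0.09557) + 4.43 × 0.09557 = 4.792 + 0.4234 = 5.215 mg/L.
DO = C_s − D = 11.3 − 5.215 = 6.085 mg/L.

DO ≈ 6.08 mg/L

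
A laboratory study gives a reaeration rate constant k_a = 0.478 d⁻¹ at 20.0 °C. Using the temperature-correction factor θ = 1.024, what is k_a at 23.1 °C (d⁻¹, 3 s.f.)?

k_a ≈ 0.514 d⁻¹

k_a(T₂) = k_a(T₁) · θ^(T₂−T₁) = 0.478 × 1.024^(23.1−20.0)
= 0.478 × 1.024^3.10 = 0.478 × 1.076 = 0.5145 d⁻¹.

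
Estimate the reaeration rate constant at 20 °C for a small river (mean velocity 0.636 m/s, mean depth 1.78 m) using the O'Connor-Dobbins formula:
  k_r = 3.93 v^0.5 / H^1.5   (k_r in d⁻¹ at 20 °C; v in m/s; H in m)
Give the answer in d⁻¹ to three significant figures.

k_r = 3.93 × 0.636^0.5 / 1.78^1.5 = 3.93 × 0.7975 / 2.375 = 1.320 d⁻¹.

k_r ≈ 1.32 d⁻¹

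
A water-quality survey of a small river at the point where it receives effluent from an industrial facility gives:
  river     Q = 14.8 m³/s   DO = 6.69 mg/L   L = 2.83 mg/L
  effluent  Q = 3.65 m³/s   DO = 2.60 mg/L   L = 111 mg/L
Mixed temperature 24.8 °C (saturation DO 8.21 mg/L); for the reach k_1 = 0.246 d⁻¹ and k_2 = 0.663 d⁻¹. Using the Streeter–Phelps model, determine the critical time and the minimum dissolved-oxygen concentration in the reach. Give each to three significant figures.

t_c ≈ 1.95 d; minimum DO ≈ 2.65 mg/L

Mixed DO = (14.8×6.69 + 3.65×2.60)/(14.8+3.65) = 108.5/18.45 = 5.881 mg/L.
Mixed L₀ = (14.8×2.83 + 3.65×111)/(18.45) = 447.0/18.45 = 24.23 mg/L.
Initial deficit D₀ = C_s − DO₀ = 8.21 − 5.881 = 2.329 mg/L.
t_c = (1/0.4170) ln[(0.663/0.246)(1 − 2.329×0.4170/(0.246×24.23))] = 2.398 × ln(2.256) = 1.951 d.
D_c = (0.246/0.663) × 24.23 × e^(−0.246×1.951) = 0.3710 × 24.23 × 0.6188 = 5.563 mg/L.
Minimum DO = 8.21 − 5.563 = 2.647 mg/L.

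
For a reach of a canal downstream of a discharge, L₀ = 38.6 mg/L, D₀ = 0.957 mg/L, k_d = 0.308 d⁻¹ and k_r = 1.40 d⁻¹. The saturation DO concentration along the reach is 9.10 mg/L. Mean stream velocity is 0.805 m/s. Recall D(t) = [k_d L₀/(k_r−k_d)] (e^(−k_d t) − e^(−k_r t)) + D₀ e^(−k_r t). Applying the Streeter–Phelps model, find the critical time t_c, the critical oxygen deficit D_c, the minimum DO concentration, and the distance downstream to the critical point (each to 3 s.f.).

t_c ≈ 1.30 d; D_c ≈ 5.69 mg/L; min DO ≈ 3.41 mg/L; x_c ≈ 90.6 km

With k_r/k_d = 4.545 and 1 − D₀(k_r−k_d)/(k_d L₀) = 0.9121,
t_c = ln(4.545 × 0.9121) / (1.40 − 0.308) = ln(4.146) / 1.092 = 1.422/1.092 = 1.302 d.
D_c = (k_d/k_r) L₀ e^(−k_d t_c) = (0.308/1.40) × 38.6 × e^(−0.308×1.302) = 0.2200 × 38.6 × 0.6696 = 5.686 mg/L.
Minimum DO = C_s − D_c = 9.10 − 5.686 = 3.414 mg/L.
x_c = v t_c = 0.805 m/s × 1.302 d × 86400 s/d = 90580 m ≈ 90.6 km.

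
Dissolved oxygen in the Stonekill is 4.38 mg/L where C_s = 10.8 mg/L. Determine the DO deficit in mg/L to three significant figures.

D = C_s − C = 10.8 − 4.38 = 6.42 mg/L.

D ≈ 6.42 mg/L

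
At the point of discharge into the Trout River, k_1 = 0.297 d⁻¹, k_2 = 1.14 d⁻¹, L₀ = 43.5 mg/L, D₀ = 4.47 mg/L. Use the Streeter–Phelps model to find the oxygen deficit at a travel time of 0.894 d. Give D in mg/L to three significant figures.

k_1 L₀/(k_2−k_1) = 0.297×43.5/(1.14−0.297) = 12.92/0.8430 = 15.33 mg/L.
e^(−k_1 t) = e^(−0.297×0.8940) = 0.7668; e^(−k_2 t) = e^(−1.14×0.8940) = 0.3609.
D = 15.33 × (0.7668 − 0.3609) + 4.47 × 0.3609 = 6.221 + 1.613 = 7.834 mg/L.

D ≈ 7.83 mg/L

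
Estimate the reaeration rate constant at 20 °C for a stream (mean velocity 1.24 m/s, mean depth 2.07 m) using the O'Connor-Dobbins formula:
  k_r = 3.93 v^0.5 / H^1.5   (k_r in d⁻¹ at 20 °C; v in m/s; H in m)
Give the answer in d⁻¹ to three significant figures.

k_r = 3.93 × 1.24^0.5 / 2.07^1.5 = 3.93 × 1.114 / 2.978 = 1.469 d⁻¹.

k_r ≈ 1.47 d⁻¹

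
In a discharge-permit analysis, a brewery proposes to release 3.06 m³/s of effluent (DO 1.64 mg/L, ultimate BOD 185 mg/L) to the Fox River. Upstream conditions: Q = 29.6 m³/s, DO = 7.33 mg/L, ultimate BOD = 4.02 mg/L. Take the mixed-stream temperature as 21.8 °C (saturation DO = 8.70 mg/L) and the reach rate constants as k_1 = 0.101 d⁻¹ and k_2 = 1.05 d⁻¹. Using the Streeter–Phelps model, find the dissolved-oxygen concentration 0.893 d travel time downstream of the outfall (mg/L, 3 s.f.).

DO ≈ 6.79 mg/L

Mixed DO = (29.6×7.33 + 3.06×1.64)/(29.6+3.06) = 222.0/32.66 = 6.797 mg/L.
Mixed L₀ = (29.6×4.02 + 3.06×185)/(32.66) = 685.1/32.66 = 20.98 mg/L.
Initial deficit D₀ = C_s − DO₀ = 8.70 − 6.797 = 1.903 mg/L.
D(0.893) = [0.101×20.98/(1.05−0.101)](e^(−0.101×0.893) − e^(−1.05×0.893)) + 1.903 e^(−1.05×0.893)
= 2.232 × (0.9138 − 0.3915) + 1.903 × 0.3915 = 1.911 mg/L.
DO = 8.70 − 1.911 = 6.789 mg/L.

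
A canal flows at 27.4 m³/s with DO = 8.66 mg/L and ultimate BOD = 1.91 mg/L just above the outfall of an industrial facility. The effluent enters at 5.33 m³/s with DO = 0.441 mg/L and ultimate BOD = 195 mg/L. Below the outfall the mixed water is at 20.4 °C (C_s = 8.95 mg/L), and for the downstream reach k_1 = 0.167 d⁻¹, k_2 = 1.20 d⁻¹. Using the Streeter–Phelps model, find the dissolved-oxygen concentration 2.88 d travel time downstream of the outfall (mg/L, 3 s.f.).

Mixed DO = (27.4×8.66 + 5.33×0.441)/(27.4+5.33) = 239.6/32.73 = 7.322 mg/L.
Mixed L₀ = (27.4×1.91 + 5.33×195)/(32.73) = 1092/32.73 = 33.35 mg/L.
Initial deficit D₀ = C_s − DO₀ = 8.95 − 7.322 = 1.628 mg/L.
D(2.88) = [0.167×33.35/(1.20−0.167)](e^(−0.167×2.88) − e^(−1.20×2.88)) + 1.628 e^(−1.20×2.88)
= 5.392 × (0.6182 − 0.03156) + 1.628 × 0.03156 = 3.215 mg/L.
DO = 8.95 − 3.215 = 5.735 mg/L.

DO ≈ 5.74 mg/L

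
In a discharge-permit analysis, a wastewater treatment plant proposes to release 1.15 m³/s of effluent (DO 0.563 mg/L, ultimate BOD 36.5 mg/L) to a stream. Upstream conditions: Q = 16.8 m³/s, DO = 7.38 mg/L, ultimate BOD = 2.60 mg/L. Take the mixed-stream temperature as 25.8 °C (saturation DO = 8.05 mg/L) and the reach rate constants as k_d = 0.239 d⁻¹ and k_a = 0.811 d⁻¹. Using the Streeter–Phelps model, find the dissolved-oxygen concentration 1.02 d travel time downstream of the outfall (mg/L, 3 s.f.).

DO ≈ 6.88 mg/L

Mixed DO = (16.8×7.38 + 1.15×0.563)/(16.8+1.15) = 124.6/17.95 = 6.943 mg/L.
Mixed L₀ = (16.8×2.60 + 1.15×36.5)/(17.95) = 85.66/17.95 = 4.772 mg/L.
Initial deficit D₀ = C_s − DO₀ = 8.05 − 6.943 = 1.107 mg/L.
D(1.02) = [0.239×4.772/(0.811−0.239)](e^(−0.239×1.02) − e^(−0.811×1.02)) + 1.107 e^(−0.811×1.02)
= 1.994 × (0.7837 − 0.4373) + 1.107 × 0.4373 = 1.175 mg/L.
DO = 8.05 − 1.175 = 6.875 mg/L.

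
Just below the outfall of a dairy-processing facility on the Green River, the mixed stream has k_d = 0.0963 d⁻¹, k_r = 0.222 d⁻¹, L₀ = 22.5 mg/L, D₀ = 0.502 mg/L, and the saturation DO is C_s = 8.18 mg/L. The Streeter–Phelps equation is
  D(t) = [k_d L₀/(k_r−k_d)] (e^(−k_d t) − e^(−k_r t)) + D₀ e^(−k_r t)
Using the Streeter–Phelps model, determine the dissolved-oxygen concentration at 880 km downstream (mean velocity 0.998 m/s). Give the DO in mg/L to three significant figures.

DO ≈ 3.47 mg/L

Travel time t = x/v = 880 km / (0.998 m/s) = 880000 m / 0.998 m/s = 881800 s = 10.21 d.
k_d L₀/(k_r−k_d) = 0.0963×22.5/(0.222−0.0963) = 2.167/0.1257 = 17.24 mg/L.
e^(−k_d t) = e^(−0.0963×10.21) = 0.3743; e^(−k_r t) = e^(−0.222×10.21) = 0.1038.
D = 17.24 × (0.3743 − 0.1038) + 0.502 × 0.1038 = 4.663 + 0.05209 = 4.715 mg/L.
DO = C_s − D = 8.18 − 4.715 = 3.465 mg/L.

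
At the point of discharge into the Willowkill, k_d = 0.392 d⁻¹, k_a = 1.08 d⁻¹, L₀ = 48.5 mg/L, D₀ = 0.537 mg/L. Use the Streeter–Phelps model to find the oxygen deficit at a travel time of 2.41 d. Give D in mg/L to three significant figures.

k_d L₀/(k_a−k_d) = 0.392×48.5/(1.08−0.392) = 19.01/0.6880 = 27.63 mg/L.
e^(−k_d t) = e^(−0.392×2.410) = 0.3888; e^(−k_a t) = e^(−1.08×2.410) = 0.07407.
D = 27.63 × (0.3888 − 0.07407) + 0.537 × 0.07407 = 8.697 + 0.03977 = 8.737 mg/L.

D ≈ 8.74 mg/L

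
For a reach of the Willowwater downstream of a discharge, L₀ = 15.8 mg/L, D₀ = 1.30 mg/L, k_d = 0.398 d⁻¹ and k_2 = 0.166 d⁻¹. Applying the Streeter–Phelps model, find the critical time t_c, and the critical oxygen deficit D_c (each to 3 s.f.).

At the critical point dD/dt = 0, so k_d L₀ e^(−k_d t) = k_2 D. Substituting D(t) from the Streeter–Phelps equation and solving for t gives
t_c = ln[(k_2/k_d)(1 − D₀(k_2−k_d)/(k_d L₀))] / (k_2−k_d).
Here k_2−k_d = -0.2320 d⁻¹ and 1 − D₀(k_2−k_d)/(k_d L₀) = 1 − 1.30×-0.2320/(0.398×15.8) = 1.048, so
t_c = ln(0.4171 × 1.048) / -0.2320 = -0.8276 / -0.2320 = 3.567 d.
D_c = (k_d/k_2) L₀ e^(−k_d t_c) = (0.398/0.166) × 15.8 × e^(−0.398×3.567) = 2.398 × 15.8 × 0.2418 = 9.158 mg/L.

t_c ≈ 3.57 d; D_c ≈ 9.16 mg/L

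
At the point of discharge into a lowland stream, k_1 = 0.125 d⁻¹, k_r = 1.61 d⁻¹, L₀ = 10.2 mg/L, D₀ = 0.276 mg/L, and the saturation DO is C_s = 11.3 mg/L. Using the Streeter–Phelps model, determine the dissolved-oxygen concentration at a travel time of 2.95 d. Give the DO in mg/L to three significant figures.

k_1 L₀/(k_r−k_1) = 0.125×10.2/(1.61−0.125) = 1.275/1.485 = 0.8586 mg/L.
e^(−k_1 t) = e^(−0.125×2.950) = 0.6916; e^(−k_r t) = e^(−1.61×2.950) = 0.008656.
D = 0.8586 × (0.6916 − 0.008656) + 0.276 × 0.008656 = 0.5864 + 0.002389 = 0.5888 mg/L.
DO = C_s − D = 11.3 − 0.5888 = 10.71 mg/L.

DO ≈ 10.7 mg/L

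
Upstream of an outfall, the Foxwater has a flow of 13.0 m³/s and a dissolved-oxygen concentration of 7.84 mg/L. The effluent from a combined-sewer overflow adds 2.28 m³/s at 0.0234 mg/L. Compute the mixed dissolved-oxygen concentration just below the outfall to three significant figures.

6.67 mg/L

Flow-weighted mixing: C = (Q_r C_r + Q_w C_w)/(Q_r + Q_w)
= (13.0×7.84 + 2.28×0.0234)/(13.0 + 2.28) = 102.0/15.28 = 6.674 mg/L.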